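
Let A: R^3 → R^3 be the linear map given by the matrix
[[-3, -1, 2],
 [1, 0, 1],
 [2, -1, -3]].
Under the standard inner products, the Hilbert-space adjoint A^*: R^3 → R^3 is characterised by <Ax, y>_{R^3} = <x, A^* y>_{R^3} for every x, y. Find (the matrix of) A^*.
A^* = A^T =
[[-3, 1, 2],
 [-1, 0, -1],
 [2, 1, -3]]

For real matrices with standard dot products, the defining identity <Ax, y> = <x, A^* y> gives (Ax)^T y = x^T (A^*) y, i.e. x^T A^T y = x^T (A^*) y. Since this holds for all x, y, we must have A^* = A^T. Therefore
A^* =
[[-3, 1, 2],
 [-1, 0, -1],
 [2, 1, -3]].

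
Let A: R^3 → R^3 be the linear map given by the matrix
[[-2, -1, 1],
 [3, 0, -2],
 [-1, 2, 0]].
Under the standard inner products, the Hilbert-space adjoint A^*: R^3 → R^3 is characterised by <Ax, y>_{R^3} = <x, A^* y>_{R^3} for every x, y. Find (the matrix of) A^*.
A^* = A^T =
[[-2, 3, -1],
 [-1, 0, 2],
 [1, -2, 0]]

For real matrices with standard dot products, the defining identity <Ax, y> = <x, A^* y> gives (Ax)^T y = x^T (A^*) y, i.e. x^T A^T y = x^T (A^*) y. Since this holds for all x, y, we must have A^* = A^T. Therefore
A^* =
[[-2, 3, -1],
 [-1, 0, 2],
 [1, -2, 0]].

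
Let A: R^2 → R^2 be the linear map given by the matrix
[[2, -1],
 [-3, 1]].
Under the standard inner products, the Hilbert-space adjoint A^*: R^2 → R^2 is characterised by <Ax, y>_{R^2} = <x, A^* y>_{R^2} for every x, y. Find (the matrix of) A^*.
A^* = A^T =
[[2, -3],
 [-1, 1]]

For real matrices with standard dot products, the defining identity <Ax, y> = <x, A^* y> gives (Ax)^T y = x^T (A^*) y, i.e. x^T A^T y = x^T (A^*) y. Since this holds for all x, y, we must have A^* = A^T. Therefore
A^* =
[[2, -3],
 [-1, 1]].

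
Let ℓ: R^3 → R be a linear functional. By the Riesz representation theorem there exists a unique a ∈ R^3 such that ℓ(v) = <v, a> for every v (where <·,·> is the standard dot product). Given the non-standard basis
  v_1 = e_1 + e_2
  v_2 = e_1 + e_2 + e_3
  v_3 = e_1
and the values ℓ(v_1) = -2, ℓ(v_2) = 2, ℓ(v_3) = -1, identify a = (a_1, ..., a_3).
a = (-1, -1, 4)

Write a = (a_1, ..., a_3) in the standard basis. For each basis vector v_i, ℓ(v_i) = <v_i, a> is a linear equation in the a_j's. Collect the n equations into a matrix system V a = ℓ, where row i of V is v_i (expressed in the standard basis). Since V is invertible (lower-triangular with 1s on the diagonal, up to permutation), solve by back-substitution:
  V =
[[1, 1, 0],
 [1, 1, 1],
 [1, 0, 0]]
  V a = (-2, 2, -1)
Solving gives a = (-1, -1, 4).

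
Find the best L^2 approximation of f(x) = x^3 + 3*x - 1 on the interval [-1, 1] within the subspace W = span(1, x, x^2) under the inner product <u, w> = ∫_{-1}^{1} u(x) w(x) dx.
g(x) = 18*x/5 - 1

The best approximation g ∈ W is the orthogonal projection of f onto W. Writing g = a_0 + a_1 x + a_2 x^2, the coefficients solve the normal equations G · a = b where
  G_{ij} = <φ_i, φ_j> and b_i = <f, φ_i>, with φ_0 = 1, φ_1 = x, φ_2 = x^2.
G =
  [2, 0, 2/3]
  [0, 2/3, 0]
  [2/3, 0, 2/5],
b = (-2, 12/5, -2/3).
Solving gives a_0 = -1, a_1 = 18/5, a_2 = 0, so
  g(x) = 18*x/5 - 1.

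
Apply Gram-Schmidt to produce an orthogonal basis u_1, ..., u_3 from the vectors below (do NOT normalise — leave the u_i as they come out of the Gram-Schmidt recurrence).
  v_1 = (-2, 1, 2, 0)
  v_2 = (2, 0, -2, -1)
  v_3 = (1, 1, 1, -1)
Orthogonal basis:
  u_1 = (-2, 1, 2, 0)
  u_2 = (2/9, 8/9, -2/9, -1)
  u_3 = (1, 0, 1, 0)

Apply the Gram-Schmidt recurrence
  u_1 = v_1
  u_i = v_i − Σ_{j<i} ((v_i · u_j) / (u_j · u_j)) · u_j.

Step by step this gives:
  u_1 = (-2, 1, 2, 0)
  u_2 = (2/9, 8/9, -2/9, -1)
  u_3 = (1, 0, 1, 0)

Orthogonality check:
  u_2 · u_1 = 0 (should be 0)
  u_3 · u_1 = 0 (should be 0)
  u_3 · u_2 = 0 (should be 0)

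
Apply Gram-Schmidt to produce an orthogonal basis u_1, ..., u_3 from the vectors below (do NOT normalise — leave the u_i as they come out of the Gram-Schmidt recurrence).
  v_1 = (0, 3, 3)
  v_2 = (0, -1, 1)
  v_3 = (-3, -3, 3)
Orthogonal basis:
  u_1 = (0, 3, 3)
  u_2 = (0, -1, 1)
  u_3 = (-3, 0, 0)

Apply the Gram-Schmidt recurrence
  u_1 = v_1
  u_i = v_i − Σ_{j<i} ((v_i · u_j) / (u_j · u_j)) · u_j.

Step by step this gives:
  u_1 = (0, 3, 3)
  u_2 = (0, -1, 1)
  u_3 = (-3, 0, 0)

Orthogonality check:
  u_2 · u_1 = 0 (should be 0)
  u_3 · u_1 = 0 (should be 0)
  u_3 · u_2 = 0 (should be 0)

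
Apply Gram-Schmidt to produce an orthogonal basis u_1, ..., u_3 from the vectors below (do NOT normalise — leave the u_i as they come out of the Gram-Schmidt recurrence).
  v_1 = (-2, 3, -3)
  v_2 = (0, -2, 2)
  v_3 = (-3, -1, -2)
Orthogonal basis:
  u_1 = (-2, 3, -3)
  u_2 = (-12/11, -4/11, 4/11)
  u_3 = (0, -3/2, -3/2)

Apply the Gram-Schmidt recurrence
  u_1 = v_1
  u_i = v_i − Σ_{j<i} ((v_i · u_j) / (u_j · u_j)) · u_j.

Step by step this gives:
  u_1 = (-2, 3, -3)
  u_2 = (-12/11, -4/11, 4/11)
  u_3 = (0, -3/2, -3/2)

Orthogonality check:
  u_2 · u_1 = 0 (should be 0)
  u_3 · u_1 = 0 (should be 0)
  u_3 · u_2 = 0 (should be 0)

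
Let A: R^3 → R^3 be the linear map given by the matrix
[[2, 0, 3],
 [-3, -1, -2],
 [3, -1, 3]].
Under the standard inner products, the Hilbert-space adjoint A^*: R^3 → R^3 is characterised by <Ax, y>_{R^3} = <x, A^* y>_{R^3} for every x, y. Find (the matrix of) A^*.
A^* = A^T =
[[2, -3, 3],
 [0, -1, -1],
 [3, -2, 3]]

For real matrices with standard dot products, the defining identity <Ax, y> = <x, A^* y> gives (Ax)^T y = x^T (A^*) y, i.e. x^T A^T y = x^T (A^*) y. Since this holds for all x, y, we must have A^* = A^T. Therefore
A^* =
[[2, -3, 3],
 [0, -1, -1],
 [3, -2, 3]].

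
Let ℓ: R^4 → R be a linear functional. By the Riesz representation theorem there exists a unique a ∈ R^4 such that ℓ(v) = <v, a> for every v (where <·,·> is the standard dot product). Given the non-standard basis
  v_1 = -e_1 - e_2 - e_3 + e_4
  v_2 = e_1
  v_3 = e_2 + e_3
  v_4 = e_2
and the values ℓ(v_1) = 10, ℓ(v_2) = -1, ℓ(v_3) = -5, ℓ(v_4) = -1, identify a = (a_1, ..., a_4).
a = (-1, -1, -4, 4)

Write a = (a_1, ..., a_4) in the standard basis. For each basis vector v_i, ℓ(v_i) = <v_i, a> is a linear equation in the a_j's. Collect the n equations into a matrix system V a = ℓ, where row i of V is v_i (expressed in the standard basis). Since V is invertible (lower-triangular with 1s on the diagonal, up to permutation), solve by back-substitution:
  V =
[[-1, -1, -1, 1],
 [1, 0, 0, 0],
 [0, 1, 1, 0],
 [0, 1, 0, 0]]
  V a = (10, -1, -5, -1)
Solving gives a = (-1, -1, -4, 4).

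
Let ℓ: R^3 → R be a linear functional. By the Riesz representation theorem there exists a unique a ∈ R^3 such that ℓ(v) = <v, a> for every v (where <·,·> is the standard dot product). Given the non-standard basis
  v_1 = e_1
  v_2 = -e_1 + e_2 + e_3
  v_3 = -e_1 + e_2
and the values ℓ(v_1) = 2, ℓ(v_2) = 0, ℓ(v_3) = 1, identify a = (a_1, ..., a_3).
a = (2, 3, -1)

Write a = (a_1, ..., a_3) in the standard basis. For each basis vector v_i, ℓ(v_i) = <v_i, a> is a linear equation in the a_j's. Collect the n equations into a matrix system V a = ℓ, where row i of V is v_i (expressed in the standard basis). Since V is invertible (lower-triangular with 1s on the diagonal, up to permutation), solve by back-substitution:
  V =
[[1, 0, 0],
 [-1, 1, 1],
 [-1, 1, 0]]
  V a = (2, 0, 1)
Solving gives a = (2, 3, -1).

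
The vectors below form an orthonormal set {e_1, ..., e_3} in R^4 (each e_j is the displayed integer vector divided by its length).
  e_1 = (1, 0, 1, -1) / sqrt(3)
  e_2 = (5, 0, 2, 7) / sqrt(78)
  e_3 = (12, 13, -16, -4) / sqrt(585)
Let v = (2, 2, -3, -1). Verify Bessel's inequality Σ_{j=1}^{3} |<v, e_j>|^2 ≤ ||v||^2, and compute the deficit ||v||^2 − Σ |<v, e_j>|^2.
Σ |<v, e_j>|^2 = 179/10; ||v||^2 = 18; deficit = 1/10

Write each e_j = u_j / sqrt(<u_j, u_j>) where u_j is the displayed integer vector. Then <v, e_j> = <v, u_j> / sqrt(<u_j, u_j>), so |<v, e_j>|^2 = <v, u_j>^2 / <u_j, u_j>.
Coefficients: <v, e_1> = 0/sqrt(3), <v, e_2> = -3/sqrt(78), <v, e_3> = 102/sqrt(585).
Square and sum: Σ |<v, e_j>|^2 = 179/10.
Compute ||v||^2 = v·v = 18.
Deficit = 18 − 179/10 = 1/10 ≥ 0, confirming Bessel's inequality. (The deficit equals ||v − Σ <v,e_j> e_j||^2, the squared distance from v to span{e_j}.)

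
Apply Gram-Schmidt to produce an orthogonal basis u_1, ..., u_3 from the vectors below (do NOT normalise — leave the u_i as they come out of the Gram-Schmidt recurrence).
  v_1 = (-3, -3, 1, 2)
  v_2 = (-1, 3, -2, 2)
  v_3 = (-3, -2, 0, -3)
Orthogonal basis:
  u_1 = (-3, -3, 1, 2)
  u_2 = (-35/23, 57/23, -42/23, 54/23)
  u_3 = (-987/398, 95/398, -234/199, -552/199)

Apply the Gram-Schmidt recurrence
  u_1 = v_1
  u_i = v_i − Σ_{j<i} ((v_i · u_j) / (u_j · u_j)) · u_j.

Step by step this gives:
  u_1 = (-3, -3, 1, 2)
  u_2 = (-35/23, 57/23, -42/23, 54/23)
  u_3 = (-987/398, 95/398, -234/199, -552/199)

Orthogonality check:
  u_2 · u_1 = 0 (should be 0)
  u_3 · u_1 = 0 (should be 0)
  u_3 · u_2 = 0 (should be 0)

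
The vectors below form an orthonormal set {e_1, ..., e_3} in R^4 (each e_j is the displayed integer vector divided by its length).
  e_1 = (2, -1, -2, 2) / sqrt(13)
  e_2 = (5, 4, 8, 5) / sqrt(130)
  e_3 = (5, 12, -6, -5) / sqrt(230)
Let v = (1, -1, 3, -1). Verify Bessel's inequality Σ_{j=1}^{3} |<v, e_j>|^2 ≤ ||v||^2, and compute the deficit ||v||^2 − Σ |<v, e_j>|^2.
Σ |<v, e_j>|^2 = 155/23; ||v||^2 = 12; deficit = 121/23

Write each e_j = u_j / sqrt(<u_j, u_j>) where u_j is the displayed integer vector. Then <v, e_j> = <v, u_j> / sqrt(<u_j, u_j>), so |<v, e_j>|^2 = <v, u_j>^2 / <u_j, u_j>.
Coefficients: <v, e_1> = -5/sqrt(13), <v, e_2> = 20/sqrt(130), <v, e_3> = -20/sqrt(230).
Square and sum: Σ |<v, e_j>|^2 = 155/23.
Compute ||v||^2 = v·v = 12.
Deficit = 12 − 155/23 = 121/23 ≥ 0, confirming Bessel's inequality. (The deficit equals ||v − Σ <v,e_j> e_j||^2, the squared distance from v to span{e_j}.)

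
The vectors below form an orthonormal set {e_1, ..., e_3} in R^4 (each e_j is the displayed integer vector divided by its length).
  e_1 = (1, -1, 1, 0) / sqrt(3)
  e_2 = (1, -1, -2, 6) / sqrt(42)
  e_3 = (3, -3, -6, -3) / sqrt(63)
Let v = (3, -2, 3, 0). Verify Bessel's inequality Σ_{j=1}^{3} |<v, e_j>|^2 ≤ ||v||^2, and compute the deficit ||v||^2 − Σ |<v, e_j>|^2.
Σ |<v, e_j>|^2 = 43/2; ||v||^2 = 22; deficit = 1/2

Write each e_j = u_j / sqrt(<u_j, u_j>) where u_j is the displayed integer vector. Then <v, e_j> = <v, u_j> / sqrt(<u_j, u_j>), so |<v, e_j>|^2 = <v, u_j>^2 / <u_j, u_j>.
Coefficients: <v, e_1> = 8/sqrt(3), <v, e_2> = -1/sqrt(42), <v, e_3> = -3/sqrt(63).
Square and sum: Σ |<v, e_j>|^2 = 43/2.
Compute ||v||^2 = v·v = 22.
Deficit = 22 − 43/2 = 1/2 ≥ 0, confirming Bessel's inequality. (The deficit equals ||v − Σ <v,e_j> e_j||^2, the squared distance from v to span{e_j}.)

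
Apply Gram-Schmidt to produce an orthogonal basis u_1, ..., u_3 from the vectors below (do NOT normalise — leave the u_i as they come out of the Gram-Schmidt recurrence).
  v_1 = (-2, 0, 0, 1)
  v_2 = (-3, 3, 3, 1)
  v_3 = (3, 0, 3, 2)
Orthogonal basis:
  u_1 = (-2, 0, 0, 1)
  u_2 = (-1/5, 3, 3, -2/5)
  u_3 = (135/91, -114/91, 159/91, 270/91)

Apply the Gram-Schmidt recurrence
  u_1 = v_1
  u_i = v_i − Σ_{j<i} ((v_i · u_j) / (u_j · u_j)) · u_j.

Step by step this gives:
  u_1 = (-2, 0, 0, 1)
  u_2 = (-1/5, 3, 3, -2/5)
  u_3 = (135/91, -114/91, 159/91, 270/91)

Orthogonality check:
  u_2 · u_1 = 0 (should be 0)
  u_3 · u_1 = 0 (should be 0)
  u_3 · u_2 = 0 (should be 0)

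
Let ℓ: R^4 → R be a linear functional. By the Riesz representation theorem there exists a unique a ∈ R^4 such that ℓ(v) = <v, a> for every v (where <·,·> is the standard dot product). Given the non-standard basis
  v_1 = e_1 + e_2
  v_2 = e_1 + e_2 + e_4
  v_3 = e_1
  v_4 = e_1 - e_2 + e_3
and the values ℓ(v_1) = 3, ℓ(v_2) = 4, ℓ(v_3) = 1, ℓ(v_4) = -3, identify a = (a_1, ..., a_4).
a = (1, 2, -2, 1)

Write a = (a_1, ..., a_4) in the standard basis. For each basis vector v_i, ℓ(v_i) = <v_i, a> is a linear equation in the a_j's. Collect the n equations into a matrix system V a = ℓ, where row i of V is v_i (expressed in the standard basis). Since V is invertible (lower-triangular with 1s on the diagonal, up to permutation), solve by back-substitution:
  V =
[[1, 1, 0, 0],
 [1, 1, 0, 1],
 [1, 0, 0, 0],
 [1, -1, 1, 0]]
  V a = (3, 4, 1, -3)
Solving gives a = (1, 2, -2, 1).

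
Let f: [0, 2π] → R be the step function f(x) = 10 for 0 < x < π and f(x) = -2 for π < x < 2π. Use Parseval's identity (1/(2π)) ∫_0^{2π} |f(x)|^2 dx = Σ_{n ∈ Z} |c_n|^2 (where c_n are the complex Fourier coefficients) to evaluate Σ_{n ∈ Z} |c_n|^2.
Σ |c_n|^2 = 52

Parseval equates the L^2 energy of f (normalised by 1/(2π)) with the ℓ^2 sum of its Fourier coefficients: (1/(2π)) ∫_0^{2π} |f|^2 = Σ |c_n|^2.
Compute the left side: (1/(2π)) [∫_0^π 10^2 dx + ∫_π^{2π} (-2)^2 dx] = (1/(2π)) · (100π + 4π) = (100 + 4)/2 = 52.
So Σ_{n ∈ Z} |c_n|^2 = 52.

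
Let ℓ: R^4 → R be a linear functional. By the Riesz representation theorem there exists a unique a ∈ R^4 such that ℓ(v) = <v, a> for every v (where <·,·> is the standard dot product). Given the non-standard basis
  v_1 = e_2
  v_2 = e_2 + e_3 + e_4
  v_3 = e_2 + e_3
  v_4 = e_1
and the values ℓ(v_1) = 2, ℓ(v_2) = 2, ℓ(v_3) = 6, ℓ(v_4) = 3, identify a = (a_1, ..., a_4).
a = (3, 2, 4, -4)

Write a = (a_1, ..., a_4) in the standard basis. For each basis vector v_i, ℓ(v_i) = <v_i, a> is a linear equation in the a_j's. Collect the n equations into a matrix system V a = ℓ, where row i of V is v_i (expressed in the standard basis). Since V is invertible (lower-triangular with 1s on the diagonal, up to permutation), solve by back-substitution:
  V =
[[0, 1, 0, 0],
 [0, 1, 1, 1],
 [0, 1, 1, 0],
 [1, 0, 0, 0]]
  V a = (2, 2, 6, 3)
Solving gives a = (3, 2, 4, -4).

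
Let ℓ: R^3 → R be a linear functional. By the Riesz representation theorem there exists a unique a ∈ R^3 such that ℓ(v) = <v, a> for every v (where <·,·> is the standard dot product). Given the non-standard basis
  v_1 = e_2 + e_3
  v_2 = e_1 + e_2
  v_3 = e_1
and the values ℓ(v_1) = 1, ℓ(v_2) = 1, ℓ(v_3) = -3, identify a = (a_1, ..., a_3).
a = (-3, 4, -3)

Write a = (a_1, ..., a_3) in the standard basis. For each basis vector v_i, ℓ(v_i) = <v_i, a> is a linear equation in the a_j's. Collect the n equations into a matrix system V a = ℓ, where row i of V is v_i (expressed in the standard basis). Since V is invertible (lower-triangular with 1s on the diagonal, up to permutation), solve by back-substitution:
  V =
[[0, 1, 1],
 [1, 1, 0],
 [1, 0, 0]]
  V a = (1, 1, -3)
Solving gives a = (-3, 4, -3).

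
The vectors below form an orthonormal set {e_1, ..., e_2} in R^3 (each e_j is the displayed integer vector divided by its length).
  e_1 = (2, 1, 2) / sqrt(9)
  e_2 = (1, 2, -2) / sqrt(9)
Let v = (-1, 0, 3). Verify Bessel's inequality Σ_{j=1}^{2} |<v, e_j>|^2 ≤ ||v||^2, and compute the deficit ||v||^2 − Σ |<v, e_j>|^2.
Σ |<v, e_j>|^2 = 65/9; ||v||^2 = 10; deficit = 25/9

Write each e_j = u_j / sqrt(<u_j, u_j>) where u_j is the displayed integer vector. Then <v, e_j> = <v, u_j> / sqrt(<u_j, u_j>), so |<v, e_j>|^2 = <v, u_j>^2 / <u_j, u_j>.
Coefficients: <v, e_1> = 4/sqrt(9), <v, e_2> = -7/sqrt(9).
Square and sum: Σ |<v, e_j>|^2 = 65/9.
Compute ||v||^2 = v·v = 10.
Deficit = 10 − 65/9 = 25/9 ≥ 0, confirming Bessel's inequality. (The deficit equals ||v − Σ <v,e_j> e_j||^2, the squared distance from v to span{e_j}.)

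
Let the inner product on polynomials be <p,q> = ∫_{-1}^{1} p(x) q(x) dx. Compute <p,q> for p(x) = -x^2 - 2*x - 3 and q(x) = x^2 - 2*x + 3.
<p,q> = -296/15

Expand the product: p(x)·q(x) = -x^4 - 2*x^2 - 9.
∫_{-1}^{1} of each monomial x^k gives [2/(k+1) if k even, 0 if k odd]. Integrating term-by-term (or equivalently evaluating the antiderivative F(x) = -x^5/5 - 2*x^3/3 - 9*x at the endpoints):
  F(1) − F(−1) = -148/15 − (148/15) = -296/15.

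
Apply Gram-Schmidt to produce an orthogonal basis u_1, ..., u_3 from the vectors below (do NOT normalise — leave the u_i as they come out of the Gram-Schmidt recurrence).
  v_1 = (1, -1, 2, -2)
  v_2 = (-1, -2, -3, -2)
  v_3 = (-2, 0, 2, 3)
Orthogonal basis:
  u_1 = (1, -1, 2, -2)
  u_2 = (-9/10, -21/10, -14/5, -11/5)
  u_3 = (-380/179, -290/179, 210/179, 165/179)

Apply the Gram-Schmidt recurrence
  u_1 = v_1
  u_i = v_i − Σ_{j<i} ((v_i · u_j) / (u_j · u_j)) · u_j.

Step by step this gives:
  u_1 = (1, -1, 2, -2)
  u_2 = (-9/10, -21/10, -14/5, -11/5)
  u_3 = (-380/179, -290/179, 210/179, 165/179)

Orthogonality check:
  u_2 · u_1 = 0 (should be 0)
  u_3 · u_1 = 0 (should be 0)
  u_3 · u_2 = 0 (should be 0)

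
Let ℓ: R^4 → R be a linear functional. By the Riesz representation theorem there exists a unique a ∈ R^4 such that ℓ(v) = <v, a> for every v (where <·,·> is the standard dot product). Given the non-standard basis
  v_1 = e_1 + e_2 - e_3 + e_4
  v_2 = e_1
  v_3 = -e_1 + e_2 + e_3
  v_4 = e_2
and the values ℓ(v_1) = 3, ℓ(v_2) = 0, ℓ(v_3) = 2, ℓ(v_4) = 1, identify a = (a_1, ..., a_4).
a = (0, 1, 1, 3)

Write a = (a_1, ..., a_4) in the standard basis. For each basis vector v_i, ℓ(v_i) = <v_i, a> is a linear equation in the a_j's. Collect the n equations into a matrix system V a = ℓ, where row i of V is v_i (expressed in the standard basis). Since V is invertible (lower-triangular with 1s on the diagonal, up to permutation), solve by back-substitution:
  V =
[[1, 1, -1, 1],
 [1, 0, 0, 0],
 [-1, 1, 1, 0],
 [0, 1, 0, 0]]
  V a = (3, 0, 2, 1)
Solving gives a = (0, 1, 1, 3).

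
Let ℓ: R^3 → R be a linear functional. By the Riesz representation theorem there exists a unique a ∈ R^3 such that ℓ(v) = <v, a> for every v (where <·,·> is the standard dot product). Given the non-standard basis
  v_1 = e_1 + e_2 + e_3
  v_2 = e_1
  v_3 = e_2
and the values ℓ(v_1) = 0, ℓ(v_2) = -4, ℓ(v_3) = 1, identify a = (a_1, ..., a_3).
a = (-4, 1, 3)

Write a = (a_1, ..., a_3) in the standard basis. For each basis vector v_i, ℓ(v_i) = <v_i, a> is a linear equation in the a_j's. Collect the n equations into a matrix system V a = ℓ, where row i of V is v_i (expressed in the standard basis). Since V is invertible (lower-triangular with 1s on the diagonal, up to permutation), solve by back-substitution:
  V =
[[1, 1, 1],
 [1, 0, 0],
 [0, 1, 0]]
  V a = (0, -4, 1)
Solving gives a = (-4, 1, 3).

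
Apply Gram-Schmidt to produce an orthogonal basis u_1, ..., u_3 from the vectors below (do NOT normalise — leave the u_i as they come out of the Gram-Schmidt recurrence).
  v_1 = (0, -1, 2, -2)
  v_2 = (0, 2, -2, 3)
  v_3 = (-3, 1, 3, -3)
Orthogonal basis:
  u_1 = (0, -1, 2, -2)
  u_2 = (0, 2/3, 2/3, 1/3)
  u_3 = (-3, 10/9, -5/9, -10/9)

Apply the Gram-Schmidt recurrence
  u_1 = v_1
  u_i = v_i − Σ_{j<i} ((v_i · u_j) / (u_j · u_j)) · u_j.

Step by step this gives:
  u_1 = (0, -1, 2, -2)
  u_2 = (0, 2/3, 2/3, 1/3)
  u_3 = (-3, 10/9, -5/9, -10/9)

Orthogonality check:
  u_2 · u_1 = 0 (should be 0)
  u_3 · u_1 = 0 (should be 0)
  u_3 · u_2 = 0 (should be 0)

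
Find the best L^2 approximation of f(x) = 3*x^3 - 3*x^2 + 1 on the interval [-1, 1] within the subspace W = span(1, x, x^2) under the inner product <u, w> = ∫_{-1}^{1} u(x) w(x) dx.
g(x) = -3*x^2 + 9*x/5 + 1

The best approximation g ∈ W is the orthogonal projection of f onto W. Writing g = a_0 + a_1 x + a_2 x^2, the coefficients solve the normal equations G · a = b where
  G_{ij} = <φ_i, φ_j> and b_i = <f, φ_i>, with φ_0 = 1, φ_1 = x, φ_2 = x^2.
G =
  [2, 0, 2/3]
  [0, 2/3, 0]
  [2/3, 0, 2/5],
b = (0, 6/5, -8/15).
Solving gives a_0 = 1, a_1 = 9/5, a_2 = -3, so
  g(x) = -3*x^2 + 9*x/5 + 1.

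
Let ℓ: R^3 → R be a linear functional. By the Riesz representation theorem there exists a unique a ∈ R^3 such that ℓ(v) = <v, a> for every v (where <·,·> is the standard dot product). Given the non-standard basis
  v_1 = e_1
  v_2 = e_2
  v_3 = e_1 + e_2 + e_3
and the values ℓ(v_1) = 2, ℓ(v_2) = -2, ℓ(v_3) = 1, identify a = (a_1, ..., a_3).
a = (2, -2, 1)

Write a = (a_1, ..., a_3) in the standard basis. For each basis vector v_i, ℓ(v_i) = <v_i, a> is a linear equation in the a_j's. Collect the n equations into a matrix system V a = ℓ, where row i of V is v_i (expressed in the standard basis). Since V is invertible (lower-triangular with 1s on the diagonal, up to permutation), solve by back-substitution:
  V =
[[1, 0, 0],
 [0, 1, 0],
 [1, 1, 1]]
  V a = (2, -2, 1)
Solving gives a = (2, -2, 1).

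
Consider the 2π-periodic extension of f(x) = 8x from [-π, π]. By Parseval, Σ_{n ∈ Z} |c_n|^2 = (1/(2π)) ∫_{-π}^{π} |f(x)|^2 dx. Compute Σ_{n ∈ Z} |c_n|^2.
Σ |c_n|^2 = 64π^2/3

Expand and integrate term by term over [-π, π]:
  ∫ (8x)^2 dx = 64·(2π^3/3); ∫ 2·8·(0)·x dx = 0 (odd integrand); ∫ 0^2 dx = 0·2π.
So (1/(2π)) ∫_{-π}^{π} (8x)^2 dx = 64π^2/3 + 0 = 64π^2/3.
Parseval ⇒ Σ |c_n|^2 = 64π^2/3.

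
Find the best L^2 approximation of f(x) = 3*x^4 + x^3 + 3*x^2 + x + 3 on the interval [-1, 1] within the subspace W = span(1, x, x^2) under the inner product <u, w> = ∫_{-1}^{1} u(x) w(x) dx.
g(x) = 39*x^2/7 + 8*x/5 + 96/35

The best approximation g ∈ W is the orthogonal projection of f onto W. Writing g = a_0 + a_1 x + a_2 x^2, the coefficients solve the normal equations G · a = b where
  G_{ij} = <φ_i, φ_j> and b_i = <f, φ_i>, with φ_0 = 1, φ_1 = x, φ_2 = x^2.
G =
  [2, 0, 2/3]
  [0, 2/3, 0]
  [2/3, 0, 2/5],
b = (46/5, 16/15, 142/35).
Solving gives a_0 = 96/35, a_1 = 8/5, a_2 = 39/7, so
  g(x) = 39*x^2/7 + 8*x/5 + 96/35.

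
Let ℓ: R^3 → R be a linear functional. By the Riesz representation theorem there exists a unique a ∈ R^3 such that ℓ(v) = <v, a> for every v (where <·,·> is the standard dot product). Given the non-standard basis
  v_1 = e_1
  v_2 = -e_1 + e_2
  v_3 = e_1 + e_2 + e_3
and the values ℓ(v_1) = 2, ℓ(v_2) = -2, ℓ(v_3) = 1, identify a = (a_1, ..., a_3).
a = (2, 0, -1)

Write a = (a_1, ..., a_3) in the standard basis. For each basis vector v_i, ℓ(v_i) = <v_i, a> is a linear equation in the a_j's. Collect the n equations into a matrix system V a = ℓ, where row i of V is v_i (expressed in the standard basis). Since V is invertible (lower-triangular with 1s on the diagonal, up to permutation), solve by back-substitution:
  V =
[[1, 0, 0],
 [-1, 1, 0],
 [1, 1, 1]]
  V a = (2, -2, 1)
Solving gives a = (2, 0, -1).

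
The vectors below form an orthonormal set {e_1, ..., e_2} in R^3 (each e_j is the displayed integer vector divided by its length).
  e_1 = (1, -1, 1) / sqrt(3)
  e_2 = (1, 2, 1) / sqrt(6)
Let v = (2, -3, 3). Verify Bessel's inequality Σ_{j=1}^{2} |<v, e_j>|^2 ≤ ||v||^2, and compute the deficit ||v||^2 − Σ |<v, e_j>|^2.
Σ |<v, e_j>|^2 = 43/2; ||v||^2 = 22; deficit = 1/2

Write each e_j = u_j / sqrt(<u_j, u_j>) where u_j is the displayed integer vector. Then <v, e_j> = <v, u_j> / sqrt(<u_j, u_j>), so |<v, e_j>|^2 = <v, u_j>^2 / <u_j, u_j>.
Coefficients: <v, e_1> = 8/sqrt(3), <v, e_2> = -1/sqrt(6).
Square and sum: Σ |<v, e_j>|^2 = 43/2.
Compute ||v||^2 = v·v = 22.
Deficit = 22 − 43/2 = 1/2 ≥ 0, confirming Bessel's inequality. (The deficit equals ||v − Σ <v,e_j> e_j||^2, the squared distance from v to span{e_j}.)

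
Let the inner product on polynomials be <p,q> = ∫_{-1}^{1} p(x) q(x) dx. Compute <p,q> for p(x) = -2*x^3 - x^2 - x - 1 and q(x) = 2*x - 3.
<p,q> = 76/15

Expand the product: p(x)·q(x) = -4*x^4 + 4*x^3 + x^2 + x + 3.
∫_{-1}^{1} of each monomial x^k gives [2/(k+1) if k even, 0 if k odd]. Integrating term-by-term (or equivalently evaluating the antiderivative F(x) = -4*x^5/5 + x^4 + x^3/3 + x^2/2 + 3*x at the endpoints):
  F(1) − F(−1) = 121/30 − (-31/30) = 76/15.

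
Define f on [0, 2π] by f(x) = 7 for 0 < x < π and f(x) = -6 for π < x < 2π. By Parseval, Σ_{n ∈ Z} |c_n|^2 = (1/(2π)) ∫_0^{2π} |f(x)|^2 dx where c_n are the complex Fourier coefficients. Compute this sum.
Σ |c_n|^2 = 85/2

Parseval equates the L^2 energy of f (normalised by 1/(2π)) with the ℓ^2 sum of its Fourier coefficients: (1/(2π)) ∫_0^{2π} |f|^2 = Σ |c_n|^2.
Compute the left side: (1/(2π)) [∫_0^π 7^2 dx + ∫_π^{2π} (-6)^2 dx] = (1/(2π)) · (49π + 36π) = (49 + 36)/2 = 85/2.
So Σ_{n ∈ Z} |c_n|^2 = 85/2.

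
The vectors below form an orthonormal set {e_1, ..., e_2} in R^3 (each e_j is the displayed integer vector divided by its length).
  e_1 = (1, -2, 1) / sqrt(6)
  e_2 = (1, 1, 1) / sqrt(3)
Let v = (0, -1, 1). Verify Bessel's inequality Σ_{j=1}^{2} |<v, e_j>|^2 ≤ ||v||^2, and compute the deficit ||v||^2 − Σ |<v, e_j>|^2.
Σ |<v, e_j>|^2 = 3/2; ||v||^2 = 2; deficit = 1/2

Write each e_j = u_j / sqrt(<u_j, u_j>) where u_j is the displayed integer vector. Then <v, e_j> = <v, u_j> / sqrt(<u_j, u_j>), so |<v, e_j>|^2 = <v, u_j>^2 / <u_j, u_j>.
Coefficients: <v, e_1> = 3/sqrt(6), <v, e_2> = 0/sqrt(3).
Square and sum: Σ |<v, e_j>|^2 = 3/2.
Compute ||v||^2 = v·v = 2.
Deficit = 2 − 3/2 = 1/2 ≥ 0, confirming Bessel's inequality. (The deficit equals ||v − Σ <v,e_j> e_j||^2, the squared distance from v to span{e_j}.)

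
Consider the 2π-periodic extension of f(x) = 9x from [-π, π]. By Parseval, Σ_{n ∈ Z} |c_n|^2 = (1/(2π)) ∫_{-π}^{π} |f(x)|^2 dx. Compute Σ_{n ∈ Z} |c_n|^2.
Σ |c_n|^2 = 27π^2

Expand and integrate term by term over [-π, π]:
  ∫ (9x)^2 dx = 81·(2π^3/3); ∫ 2·9·(0)·x dx = 0 (odd integrand); ∫ 0^2 dx = 0·2π.
So (1/(2π)) ∫_{-π}^{π} (9x)^2 dx = 81π^2/3 + 0 = 27π^2.
Parseval ⇒ Σ |c_n|^2 = 27π^2.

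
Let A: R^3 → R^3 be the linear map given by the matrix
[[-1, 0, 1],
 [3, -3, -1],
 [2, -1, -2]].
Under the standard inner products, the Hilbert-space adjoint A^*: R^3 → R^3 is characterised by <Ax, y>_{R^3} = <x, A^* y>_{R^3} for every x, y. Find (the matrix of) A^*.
A^* = A^T =
[[-1, 3, 2],
 [0, -3, -1],
 [1, -1, -2]]

For real matrices with standard dot products, the defining identity <Ax, y> = <x, A^* y> gives (Ax)^T y = x^T (A^*) y, i.e. x^T A^T y = x^T (A^*) y. Since this holds for all x, y, we must have A^* = A^T. Therefore
A^* =
[[-1, 3, 2],
 [0, -3, -1],
 [1, -1, -2]].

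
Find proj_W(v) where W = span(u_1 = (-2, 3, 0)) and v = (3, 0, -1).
proj_W(v) = (12/13, -18/13, 0)

Set up U = [u_1 | ... | u_1] ∈ R^(3×1). The projector onto W = col(U) is P = U (U^T U)^(-1) U^T.
Compute U^T U =
  [13],
and U^T v = (-6).
Solve U^T U · c = U^T v for the coefficients: c = (-6/13). The projection is proj_W(v) = U c.
Check: (v - proj_W(v)) · u_1 = 0  (should be 0).
Result: proj_W(v) = (12/13, -18/13, 0).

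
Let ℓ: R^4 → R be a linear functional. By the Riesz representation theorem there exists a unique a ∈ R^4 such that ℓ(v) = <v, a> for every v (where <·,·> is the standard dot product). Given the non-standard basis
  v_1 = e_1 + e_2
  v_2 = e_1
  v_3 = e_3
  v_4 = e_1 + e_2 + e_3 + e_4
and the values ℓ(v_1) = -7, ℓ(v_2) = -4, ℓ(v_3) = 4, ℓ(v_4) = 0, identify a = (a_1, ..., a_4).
a = (-4, -3, 4, 3)

Write a = (a_1, ..., a_4) in the standard basis. For each basis vector v_i, ℓ(v_i) = <v_i, a> is a linear equation in the a_j's. Collect the n equations into a matrix system V a = ℓ, where row i of V is v_i (expressed in the standard basis). Since V is invertible (lower-triangular with 1s on the diagonal, up to permutation), solve by back-substitution:
  V =
[[1, 1, 0, 0],
 [1, 0, 0, 0],
 [0, 0, 1, 0],
 [1, 1, 1, 1]]
  V a = (-7, -4, 4, 0)
Solving gives a = (-4, -3, 4, 3).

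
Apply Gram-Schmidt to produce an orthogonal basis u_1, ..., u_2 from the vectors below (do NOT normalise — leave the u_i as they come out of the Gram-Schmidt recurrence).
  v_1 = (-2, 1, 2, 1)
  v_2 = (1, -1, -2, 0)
Orthogonal basis:
  u_1 = (-2, 1, 2, 1)
  u_2 = (-2/5, -3/10, -3/5, 7/10)

Apply the Gram-Schmidt recurrence
  u_1 = v_1
  u_i = v_i − Σ_{j<i} ((v_i · u_j) / (u_j · u_j)) · u_j.

Step by step this gives:
  u_1 = (-2, 1, 2, 1)
  u_2 = (-2/5, -3/10, -3/5, 7/10)

Orthogonality check:
  u_2 · u_1 = 0 (should be 0)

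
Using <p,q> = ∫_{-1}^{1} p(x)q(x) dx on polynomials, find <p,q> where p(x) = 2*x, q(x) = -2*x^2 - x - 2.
<p,q> = -4/3

Expand the product: p(x)·q(x) = -4*x^3 - 2*x^2 - 4*x.
∫_{-1}^{1} of each monomial x^k gives [2/(k+1) if k even, 0 if k odd]. Integrating term-by-term (or equivalently evaluating the antiderivative F(x) = -x^4 - 2*x^3/3 - 2*x^2 at the endpoints):
  F(1) − F(−1) = -11/3 − (-7/3) = -4/3.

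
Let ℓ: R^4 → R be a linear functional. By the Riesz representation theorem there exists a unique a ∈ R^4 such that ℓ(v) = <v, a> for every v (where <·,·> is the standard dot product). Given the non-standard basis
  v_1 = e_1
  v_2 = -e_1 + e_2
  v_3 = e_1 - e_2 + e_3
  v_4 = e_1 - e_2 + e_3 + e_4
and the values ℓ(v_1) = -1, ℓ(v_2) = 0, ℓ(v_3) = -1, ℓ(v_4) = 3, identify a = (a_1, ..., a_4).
a = (-1, -1, -1, 4)

Write a = (a_1, ..., a_4) in the standard basis. For each basis vector v_i, ℓ(v_i) = <v_i, a> is a linear equation in the a_j's. Collect the n equations into a matrix system V a = ℓ, where row i of V is v_i (expressed in the standard basis). Since V is invertible (lower-triangular with 1s on the diagonal, up to permutation), solve by back-substitution:
  V =
[[1, 0, 0, 0],
 [-1, 1, 0, 0],
 [1, -1, 1, 0],
 [1, -1, 1, 1]]
  V a = (-1, 0, -1, 3)
Solving gives a = (-1, -1, -1, 4).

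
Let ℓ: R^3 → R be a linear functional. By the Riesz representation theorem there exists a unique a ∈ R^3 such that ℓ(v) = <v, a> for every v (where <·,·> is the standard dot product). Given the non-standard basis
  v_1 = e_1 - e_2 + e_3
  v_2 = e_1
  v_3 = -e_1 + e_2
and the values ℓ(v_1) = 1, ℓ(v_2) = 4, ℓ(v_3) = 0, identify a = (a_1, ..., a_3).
a = (4, 4, 1)

Write a = (a_1, ..., a_3) in the standard basis. For each basis vector v_i, ℓ(v_i) = <v_i, a> is a linear equation in the a_j's. Collect the n equations into a matrix system V a = ℓ, where row i of V is v_i (expressed in the standard basis). Since V is invertible (lower-triangular with 1s on the diagonal, up to permutation), solve by back-substitution:
  V =
[[1, -1, 1],
 [1, 0, 0],
 [-1, 1, 0]]
  V a = (1, 4, 0)
Solving gives a = (4, 4, 1).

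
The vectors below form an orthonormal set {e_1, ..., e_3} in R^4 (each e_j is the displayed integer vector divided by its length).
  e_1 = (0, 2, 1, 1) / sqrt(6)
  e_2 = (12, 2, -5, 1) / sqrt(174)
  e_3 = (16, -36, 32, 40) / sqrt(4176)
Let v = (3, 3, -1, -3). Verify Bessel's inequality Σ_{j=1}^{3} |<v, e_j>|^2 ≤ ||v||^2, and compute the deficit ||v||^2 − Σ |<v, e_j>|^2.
Σ |<v, e_j>|^2 = 203/9; ||v||^2 = 28; deficit = 49/9

Write each e_j = u_j / sqrt(<u_j, u_j>) where u_j is the displayed integer vector. Then <v, e_j> = <v, u_j> / sqrt(<u_j, u_j>), so |<v, e_j>|^2 = <v, u_j>^2 / <u_j, u_j>.
Coefficients: <v, e_1> = 2/sqrt(6), <v, e_2> = 44/sqrt(174), <v, e_3> = -212/sqrt(4176).
Square and sum: Σ |<v, e_j>|^2 = 203/9.
Compute ||v||^2 = v·v = 28.
Deficit = 28 − 203/9 = 49/9 ≥ 0, confirming Bessel's inequality. (The deficit equals ||v − Σ <v,e_j> e_j||^2, the squared distance from v to span{e_j}.)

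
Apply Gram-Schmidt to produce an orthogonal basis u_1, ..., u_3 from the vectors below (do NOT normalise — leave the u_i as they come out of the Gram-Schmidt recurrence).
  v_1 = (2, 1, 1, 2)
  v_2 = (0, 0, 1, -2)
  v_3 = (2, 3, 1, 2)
Orthogonal basis:
  u_1 = (2, 1, 1, 2)
  u_2 = (3/5, 3/10, 13/10, -7/5)
  u_3 = (-20/41, 72/41, -16/41, -8/41)

Apply the Gram-Schmidt recurrence
  u_1 = v_1
  u_i = v_i − Σ_{j<i} ((v_i · u_j) / (u_j · u_j)) · u_j.

Step by step this gives:
  u_1 = (2, 1, 1, 2)
  u_2 = (3/5, 3/10, 13/10, -7/5)
  u_3 = (-20/41, 72/41, -16/41, -8/41)

Orthogonality check:
  u_2 · u_1 = 0 (should be 0)
  u_3 · u_1 = 0 (should be 0)
  u_3 · u_2 = 0 (should be 0)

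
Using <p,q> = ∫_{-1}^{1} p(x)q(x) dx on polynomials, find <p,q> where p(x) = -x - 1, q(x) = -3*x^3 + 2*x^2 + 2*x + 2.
<p,q> = -82/15

Expand the product: p(x)·q(x) = 3*x^4 + x^3 - 4*x^2 - 4*x - 2.
∫_{-1}^{1} of each monomial x^k gives [2/(k+1) if k even, 0 if k odd]. Integrating term-by-term (or equivalently evaluating the antiderivative F(x) = 3*x^5/5 + x^4/4 - 4*x^3/3 - 2*x^2 - 2*x at the endpoints):
  F(1) − F(−1) = -269/60 − (59/60) = -82/15.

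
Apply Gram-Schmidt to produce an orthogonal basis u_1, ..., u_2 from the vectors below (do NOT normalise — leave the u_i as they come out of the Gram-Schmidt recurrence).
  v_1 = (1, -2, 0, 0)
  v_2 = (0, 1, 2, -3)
Orthogonal basis:
  u_1 = (1, -2, 0, 0)
  u_2 = (2/5, 1/5, 2, -3)

Apply the Gram-Schmidt recurrence
  u_1 = v_1
  u_i = v_i − Σ_{j<i} ((v_i · u_j) / (u_j · u_j)) · u_j.

Step by step this gives:
  u_1 = (1, -2, 0, 0)
  u_2 = (2/5, 1/5, 2, -3)

Orthogonality check:
  u_2 · u_1 = 0 (should be 0)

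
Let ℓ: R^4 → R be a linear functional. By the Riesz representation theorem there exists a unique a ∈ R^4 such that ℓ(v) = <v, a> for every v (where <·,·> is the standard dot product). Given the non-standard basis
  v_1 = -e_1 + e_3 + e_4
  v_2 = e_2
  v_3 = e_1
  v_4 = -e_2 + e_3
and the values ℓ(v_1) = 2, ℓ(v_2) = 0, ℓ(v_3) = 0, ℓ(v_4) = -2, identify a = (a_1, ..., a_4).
a = (0, 0, -2, 4)

Write a = (a_1, ..., a_4) in the standard basis. For each basis vector v_i, ℓ(v_i) = <v_i, a> is a linear equation in the a_j's. Collect the n equations into a matrix system V a = ℓ, where row i of V is v_i (expressed in the standard basis). Since V is invertible (lower-triangular with 1s on the diagonal, up to permutation), solve by back-substitution:
  V =
[[-1, 0, 1, 1],
 [0, 1, 0, 0],
 [1, 0, 0, 0],
 [0, -1, 1, 0]]
  V a = (2, 0, 0, -2)
Solving gives a = (0, 0, -2, 4).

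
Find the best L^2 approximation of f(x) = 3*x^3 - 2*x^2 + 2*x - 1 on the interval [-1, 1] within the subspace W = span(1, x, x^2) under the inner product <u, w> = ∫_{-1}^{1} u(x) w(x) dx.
g(x) = -2*x^2 + 19*x/5 - 1

The best approximation g ∈ W is the orthogonal projection of f onto W. Writing g = a_0 + a_1 x + a_2 x^2, the coefficients solve the normal equations G · a = b where
  G_{ij} = <φ_i, φ_j> and b_i = <f, φ_i>, with φ_0 = 1, φ_1 = x, φ_2 = x^2.
G =
  [2, 0, 2/3]
  [0, 2/3, 0]
  [2/3, 0, 2/5],
b = (-10/3, 38/15, -22/15).
Solving gives a_0 = -1, a_1 = 19/5, a_2 = -2, so
  g(x) = -2*x^2 + 19*x/5 - 1.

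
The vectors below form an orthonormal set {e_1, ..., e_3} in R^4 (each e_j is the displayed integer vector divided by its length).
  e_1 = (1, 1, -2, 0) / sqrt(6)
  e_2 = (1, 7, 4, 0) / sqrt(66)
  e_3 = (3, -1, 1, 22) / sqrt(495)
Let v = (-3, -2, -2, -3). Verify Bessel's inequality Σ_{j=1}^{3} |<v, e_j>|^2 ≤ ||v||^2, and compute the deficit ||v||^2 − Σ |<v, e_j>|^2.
Σ |<v, e_j>|^2 = 21; ||v||^2 = 26; deficit = 5

Write each e_j = u_j / sqrt(<u_j, u_j>) where u_j is the displayed integer vector. Then <v, e_j> = <v, u_j> / sqrt(<u_j, u_j>), so |<v, e_j>|^2 = <v, u_j>^2 / <u_j, u_j>.
Coefficients: <v, e_1> = -1/sqrt(6), <v, e_2> = -25/sqrt(66), <v, e_3> = -75/sqrt(495).
Square and sum: Σ |<v, e_j>|^2 = 21.
Compute ||v||^2 = v·v = 26.
Deficit = 26 − 21 = 5 ≥ 0, confirming Bessel's inequality. (The deficit equals ||v − Σ <v,e_j> e_j||^2, the squared distance from v to span{e_j}.)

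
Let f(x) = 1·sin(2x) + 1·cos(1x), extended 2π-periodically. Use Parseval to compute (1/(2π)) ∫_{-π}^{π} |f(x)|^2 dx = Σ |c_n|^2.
Σ |c_n|^2 = 1

Expand |f|^2 and use orthogonality of {sin(nx), cos(mx)} on [-π, π]:
  ∫_{-π}^{π} sin(nx)^2 dx = π, ∫ cos(mx)^2 dx = π, and cross terms integrate to 0.
So ∫_{-π}^{π} f(x)^2 dx = 1^2 · π + 1^2 · π = (1 + 1)π.
Divide by 2π: (1 + 1)/2 = 1.
By Parseval, this equals Σ |c_n|^2.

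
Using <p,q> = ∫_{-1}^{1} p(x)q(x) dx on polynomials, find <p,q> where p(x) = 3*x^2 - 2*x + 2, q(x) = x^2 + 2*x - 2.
<p,q> = -182/15

Expand the product: p(x)·q(x) = 3*x^4 + 4*x^3 - 8*x^2 + 8*x - 4.
∫_{-1}^{1} of each monomial x^k gives [2/(k+1) if k even, 0 if k odd]. Integrating term-by-term (or equivalently evaluating the antiderivative F(x) = 3*x^5/5 + x^4 - 8*x^3/3 + 4*x^2 - 4*x at the endpoints):
  F(1) − F(−1) = -16/15 − (166/15) = -182/15.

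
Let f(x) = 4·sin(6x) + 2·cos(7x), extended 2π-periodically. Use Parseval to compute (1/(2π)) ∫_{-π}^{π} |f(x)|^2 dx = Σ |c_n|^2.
Σ |c_n|^2 = 10

Expand |f|^2 and use orthogonality of {sin(nx), cos(mx)} on [-π, π]:
  ∫_{-π}^{π} sin(nx)^2 dx = π, ∫ cos(mx)^2 dx = π, and cross terms integrate to 0.
So ∫_{-π}^{π} f(x)^2 dx = 4^2 · π + 2^2 · π = (16 + 4)π.
Divide by 2π: (16 + 4)/2 = 10.
By Parseval, this equals Σ |c_n|^2.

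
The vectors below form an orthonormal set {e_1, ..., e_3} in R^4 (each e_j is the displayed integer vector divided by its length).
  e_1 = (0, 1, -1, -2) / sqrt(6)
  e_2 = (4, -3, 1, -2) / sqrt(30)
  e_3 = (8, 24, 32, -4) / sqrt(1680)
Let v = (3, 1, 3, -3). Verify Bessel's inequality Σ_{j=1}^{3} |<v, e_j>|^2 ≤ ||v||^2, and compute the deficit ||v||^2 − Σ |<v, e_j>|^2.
Σ |<v, e_j>|^2 = 587/21; ||v||^2 = 28; deficit = 1/21

Write each e_j = u_j / sqrt(<u_j, u_j>) where u_j is the displayed integer vector. Then <v, e_j> = <v, u_j> / sqrt(<u_j, u_j>), so |<v, e_j>|^2 = <v, u_j>^2 / <u_j, u_j>.
Coefficients: <v, e_1> = 4/sqrt(6), <v, e_2> = 18/sqrt(30), <v, e_3> = 156/sqrt(1680).
Square and sum: Σ |<v, e_j>|^2 = 587/21.
Compute ||v||^2 = v·v = 28.
Deficit = 28 − 587/21 = 1/21 ≥ 0, confirming Bessel's inequality. (The deficit equals ||v − Σ <v,e_j> e_j||^2, the squared distance from v to span{e_j}.)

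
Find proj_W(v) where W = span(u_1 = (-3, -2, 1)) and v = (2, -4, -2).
proj_W(v) = (0, 0, 0)

Set up U = [u_1 | ... | u_1] ∈ R^(3×1). The projector onto W = col(U) is P = U (U^T U)^(-1) U^T.
Compute U^T U =
  [14],
and U^T v = (0).
Solve U^T U · c = U^T v for the coefficients: c = (0). The projection is proj_W(v) = U c.
Check: (v - proj_W(v)) · u_1 = 0  (should be 0).
Result: proj_W(v) = (0, 0, 0).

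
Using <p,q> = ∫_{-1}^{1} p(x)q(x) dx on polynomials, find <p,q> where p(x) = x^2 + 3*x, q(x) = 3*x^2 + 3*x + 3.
<p,q> = 46/5

Expand the product: p(x)·q(x) = 3*x^4 + 12*x^3 + 12*x^2 + 9*x.
∫_{-1}^{1} of each monomial x^k gives [2/(k+1) if k even, 0 if k odd]. Integrating term-by-term (or equivalently evaluating the antiderivative F(x) = 3*x^5/5 + 3*x^4 + 4*x^3 + 9*x^2/2 at the endpoints):
  F(1) − F(−1) = 121/10 − (29/10) = 46/5.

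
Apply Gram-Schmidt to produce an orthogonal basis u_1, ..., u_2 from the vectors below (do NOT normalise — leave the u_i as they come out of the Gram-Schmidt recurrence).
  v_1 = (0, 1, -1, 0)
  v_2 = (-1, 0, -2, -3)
Orthogonal basis:
  u_1 = (0, 1, -1, 0)
  u_2 = (-1, -1, -1, -3)

Apply the Gram-Schmidt recurrence
  u_1 = v_1
  u_i = v_i − Σ_{j<i} ((v_i · u_j) / (u_j · u_j)) · u_j.

Step by step this gives:
  u_1 = (0, 1, -1, 0)
  u_2 = (-1, -1, -1, -3)

Orthogonality check:
  u_2 · u_1 = 0 (should be 0)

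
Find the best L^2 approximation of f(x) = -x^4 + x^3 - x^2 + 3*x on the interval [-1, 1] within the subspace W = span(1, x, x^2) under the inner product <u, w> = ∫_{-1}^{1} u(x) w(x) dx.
g(x) = -13*x^2/7 + 18*x/5 + 3/35

The best approximation g ∈ W is the orthogonal projection of f onto W. Writing g = a_0 + a_1 x + a_2 x^2, the coefficients solve the normal equations G · a = b where
  G_{ij} = <φ_i, φ_j> and b_i = <f, φ_i>, with φ_0 = 1, φ_1 = x, φ_2 = x^2.
G =
  [2, 0, 2/3]
  [0, 2/3, 0]
  [2/3, 0, 2/5],
b = (-16/15, 12/5, -24/35).
Solving gives a_0 = 3/35, a_1 = 18/5, a_2 = -13/7, so
  g(x) = -13*x^2/7 + 18*x/5 + 3/35.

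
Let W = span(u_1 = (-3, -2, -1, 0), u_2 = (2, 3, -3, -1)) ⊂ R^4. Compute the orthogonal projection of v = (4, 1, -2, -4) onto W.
proj_W(v) = (633/241, 732/241, -471/241, -186/241)

Set up U = [u_1 | ... | u_2] ∈ R^(4×2). The projector onto W = col(U) is P = U (U^T U)^(-1) U^T.
Compute U^T U =
  [14, -9]
  [-9, 23],
and U^T v = (-12, 21).
Solve U^T U · c = U^T v for the coefficients: c = (-87/241, 186/241). The projection is proj_W(v) = U c.
Check: (v - proj_W(v)) · u_1 = 0  (should be 0).
Check: (v - proj_W(v)) · u_2 = 0  (should be 0).
Result: proj_W(v) = (633/241, 732/241, -471/241, -186/241).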